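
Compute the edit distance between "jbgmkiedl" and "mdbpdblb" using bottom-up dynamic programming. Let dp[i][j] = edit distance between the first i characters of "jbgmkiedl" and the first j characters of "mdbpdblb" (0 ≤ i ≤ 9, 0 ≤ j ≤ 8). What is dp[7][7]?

7

   ''  m  d  b  p  d  b  l  b
''  0  1  2  3  4  5  6  7  8
 j  1  1  2  3  4  5  6  7  8
 b  2  2  2  2  3  4  5  6  7
 g  3  3  3  3  3  4  5  6  7
 m  4  3  4  4  4  4  5  6  7
 k  5  4  4  5  5  5  5  6  7
 i  6  5  5  5  6  6  6  6  7
 e  7  6  6  6  6  7  7  7  7
 d  8  7  6  7  7  6  7  8  8
 l  9  8  7  7  8  7  7  7  8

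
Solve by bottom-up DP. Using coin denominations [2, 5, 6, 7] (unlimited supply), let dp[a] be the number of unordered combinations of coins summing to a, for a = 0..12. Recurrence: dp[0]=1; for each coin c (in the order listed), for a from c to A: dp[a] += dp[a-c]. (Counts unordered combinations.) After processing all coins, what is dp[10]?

3

after  coin     0     1     2     3     4     5     6     7     8     9    10    11    12
          2     1     0     1     0     1     0     1     0     1     0     1     0     1
          5     1     0     1     0     1     1     1     1     1     1     2     1     2
          6     1     0     1     0     1     1     2     1     2     1     3     2     4
          7     1     0     1     0     1     1     2     2     2     2     3     3     5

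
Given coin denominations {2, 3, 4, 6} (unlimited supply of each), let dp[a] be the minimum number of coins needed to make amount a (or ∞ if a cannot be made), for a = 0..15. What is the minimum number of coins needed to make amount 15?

 a  0  1  2  3  4  5  6  7  8  9 10 11 12 13 14 15
dp  0  -  1  1  1  2  1  2  2  2  2  3  2  3  3  3
(- denotes ∞ / unreachable)

3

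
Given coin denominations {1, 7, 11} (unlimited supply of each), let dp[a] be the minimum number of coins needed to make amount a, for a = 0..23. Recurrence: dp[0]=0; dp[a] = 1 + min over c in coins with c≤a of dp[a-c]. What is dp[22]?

2

 a  0  1  2  3  4  5  6  7  8  9 10 11 12 13 14 15 16 17 18 19 20 21 22 23
dp  0  1  2  3  4  5  6  1  2  3  4  1  2  3  2  3  4  5  2  3  4  3  2  3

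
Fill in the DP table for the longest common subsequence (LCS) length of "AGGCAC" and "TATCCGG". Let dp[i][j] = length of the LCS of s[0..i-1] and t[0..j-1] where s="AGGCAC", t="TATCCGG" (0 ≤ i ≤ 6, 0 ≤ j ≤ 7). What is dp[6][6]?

   ''  T  A  T  C  C  G  G
''  0  0  0  0  0  0  0  0
 A  0  0  1  1  1  1  1  1
 G  0  0  1  1  1  1  2  2
 G  0  0  1  1  1  1  2  3
 C  0  0  1  1  2  2  2  3
 A  0  0  1  1  2  2  2  3
 C  0  0  1  1  2  3  3  3

3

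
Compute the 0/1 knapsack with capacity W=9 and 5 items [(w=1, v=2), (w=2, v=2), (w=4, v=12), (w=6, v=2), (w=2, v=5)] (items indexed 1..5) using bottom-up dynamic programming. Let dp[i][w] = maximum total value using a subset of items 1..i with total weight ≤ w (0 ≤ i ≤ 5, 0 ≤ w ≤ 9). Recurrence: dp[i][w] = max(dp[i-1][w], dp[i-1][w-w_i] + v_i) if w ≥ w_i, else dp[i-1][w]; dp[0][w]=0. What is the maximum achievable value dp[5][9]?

i\w   0   1   2   3   4   5   6   7   8   9
  0   0   0   0   0   0   0   0   0   0   0
  1   0   2   2   2   2   2   2   2   2   2
  2   0   2   2   4   4   4   4   4   4   4
  3   0   2   2   4  12  14  14  16  16  16
  4   0   2   2   4  12  14  14  16  16  16
  5   0   2   5   7  12  14  17  19  19  21

21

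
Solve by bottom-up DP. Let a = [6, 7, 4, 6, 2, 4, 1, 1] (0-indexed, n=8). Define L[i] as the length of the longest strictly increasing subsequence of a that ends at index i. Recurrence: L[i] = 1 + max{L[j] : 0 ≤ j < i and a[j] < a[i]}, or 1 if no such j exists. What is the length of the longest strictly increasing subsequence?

   i    0    1    2    3    4    5    6    7
a[i]    6    7    4    6    2    4    1    1
L[i]    1    2    1    2    1    2    1    1

2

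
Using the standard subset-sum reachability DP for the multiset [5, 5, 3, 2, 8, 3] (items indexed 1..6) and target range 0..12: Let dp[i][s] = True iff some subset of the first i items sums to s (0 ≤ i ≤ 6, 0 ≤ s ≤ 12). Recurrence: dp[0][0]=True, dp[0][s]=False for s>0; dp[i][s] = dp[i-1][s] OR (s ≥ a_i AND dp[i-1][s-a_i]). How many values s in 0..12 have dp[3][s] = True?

i\s   0   1   2   3   4   5   6   7   8   9  10  11  12
  0   T   F   F   F   F   F   F   F   F   F   F   F   F
  1   T   F   F   F   F   T   F   F   F   F   F   F   F
  2   T   F   F   F   F   T   F   F   F   F   T   F   F
  3   T   F   F   T   F   T   F   F   T   F   T   F   F
  4   T   F   T   T   F   T   F   T   T   F   T   F   T
  5   T   F   T   T   F   T   F   T   T   F   T   T   T
  6   T   F   T   T   F   T   T   T   T   F   T   T   T

5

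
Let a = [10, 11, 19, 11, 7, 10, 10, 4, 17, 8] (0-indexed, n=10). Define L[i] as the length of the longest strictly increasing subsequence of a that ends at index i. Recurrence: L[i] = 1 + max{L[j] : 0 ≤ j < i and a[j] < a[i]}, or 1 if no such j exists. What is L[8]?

   i    0    1    2    3    4    5    6    7    8    9
a[i]   10   11   19   11    7   10   10    4   17    8
L[i]    1    2    3    2    1    2    2    1    3    2

3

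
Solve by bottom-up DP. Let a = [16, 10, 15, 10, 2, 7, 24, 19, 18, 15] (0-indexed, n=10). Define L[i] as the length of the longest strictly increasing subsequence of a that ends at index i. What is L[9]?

3

   i    0    1    2    3    4    5    6    7    8    9
a[i]   16   10   15   10    2    7   24   19   18   15
L[i]    1    1    2    1    1    2    3    3    3    3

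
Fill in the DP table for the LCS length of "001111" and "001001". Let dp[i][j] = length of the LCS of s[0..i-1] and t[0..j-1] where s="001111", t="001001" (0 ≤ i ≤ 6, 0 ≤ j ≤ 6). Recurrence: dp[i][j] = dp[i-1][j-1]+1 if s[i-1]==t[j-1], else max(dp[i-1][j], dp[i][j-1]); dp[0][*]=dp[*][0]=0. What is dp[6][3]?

3

   ''  0  0  1  0  0  1
''  0  0  0  0  0  0  0
 0  0  1  1  1  1  1  1
 0  0  1  2  2  2  2  2
 1  0  1  2  3  3  3  3
 1  0  1  2  3  3  3  4
 1  0  1  2  3  3  3  4
 1  0  1  2  3  3  3  4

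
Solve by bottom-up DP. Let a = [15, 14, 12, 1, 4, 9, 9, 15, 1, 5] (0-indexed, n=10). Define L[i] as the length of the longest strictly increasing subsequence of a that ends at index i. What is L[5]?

3

   i    0    1    2    3    4    5    6    7    8    9
a[i]   15   14   12    1    4    9    9   15    1    5
L[i]    1    1    1    1    2    3    3    4    1    3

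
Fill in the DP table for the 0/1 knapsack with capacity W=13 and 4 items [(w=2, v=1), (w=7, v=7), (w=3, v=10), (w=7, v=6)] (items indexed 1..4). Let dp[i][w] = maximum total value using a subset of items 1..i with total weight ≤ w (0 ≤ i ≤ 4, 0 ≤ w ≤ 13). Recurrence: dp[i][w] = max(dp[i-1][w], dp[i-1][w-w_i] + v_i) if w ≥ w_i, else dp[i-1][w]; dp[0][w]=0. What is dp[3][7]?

i\w   0   1   2   3   4   5   6   7   8   9  10  11  12  13
  0   0   0   0   0   0   0   0   0   0   0   0   0   0   0
  1   0   0   1   1   1   1   1   1   1   1   1   1   1   1
  2   0   0   1   1   1   1   1   7   7   8   8   8   8   8
  3   0   0   1  10  10  11  11  11  11  11  17  17  18  18
  4   0   0   1  10  10  11  11  11  11  11  17  17  18  18

11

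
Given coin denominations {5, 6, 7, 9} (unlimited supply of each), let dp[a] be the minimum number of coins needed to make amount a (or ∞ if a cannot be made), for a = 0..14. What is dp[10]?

2

 a  0  1  2  3  4  5  6  7  8  9 10 11 12 13 14
dp  0  -  -  -  -  1  1  1  -  1  2  2  2  2  2
(- denotes ∞ / unreachable)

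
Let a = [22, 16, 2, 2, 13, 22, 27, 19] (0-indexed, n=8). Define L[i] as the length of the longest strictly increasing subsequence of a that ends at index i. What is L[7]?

   i    0    1    2    3    4    5    6    7
a[i]   22   16    2    2   13   22   27   19
L[i]    1    1    1    1    2    3    4    3

3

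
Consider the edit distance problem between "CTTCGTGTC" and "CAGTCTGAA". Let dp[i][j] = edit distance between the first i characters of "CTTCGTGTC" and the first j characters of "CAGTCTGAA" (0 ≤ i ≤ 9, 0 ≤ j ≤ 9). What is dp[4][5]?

2

   ''  C  A  G  T  C  T  G  A  A
''  0  1  2  3  4  5  6  7  8  9
 C  1  0  1  2  3  4  5  6  7  8
 T  2  1  1  2  2  3  4  5  6  7
 T  3  2  2  2  2  3  3  4  5  6
 C  4  3  3  3  3  2  3  4  5  6
 G  5  4  4  3  4  3  3  3  4  5
 T  6  5  5  4  3  4  3  4  4  5
 G  7  6  6  5  4  4  4  3  4  5
 T  8  7  7  6  5  5  4  4  4  5
 C  9  8  8  7  6  5  5  5  5  5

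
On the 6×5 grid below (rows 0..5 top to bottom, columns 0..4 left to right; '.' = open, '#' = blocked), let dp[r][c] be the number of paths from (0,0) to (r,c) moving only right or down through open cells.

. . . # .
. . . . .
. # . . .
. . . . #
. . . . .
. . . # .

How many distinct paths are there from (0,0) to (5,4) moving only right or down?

16

r\c   0   1   2   3   4
  0   1   1   1   0   0
  1   1   2   3   3   3
  2   1   0   3   6   9
  3   1   1   4  10   0
  4   1   2   6  16  16
  5   1   3   9   0  16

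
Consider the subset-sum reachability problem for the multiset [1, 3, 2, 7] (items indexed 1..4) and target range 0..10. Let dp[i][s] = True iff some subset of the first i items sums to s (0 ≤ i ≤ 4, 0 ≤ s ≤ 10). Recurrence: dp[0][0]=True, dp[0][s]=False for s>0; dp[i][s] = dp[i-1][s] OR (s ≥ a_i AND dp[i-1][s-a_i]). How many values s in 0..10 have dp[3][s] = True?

7

i\s   0   1   2   3   4   5   6   7   8   9  10
  0   T   F   F   F   F   F   F   F   F   F   F
  1   T   T   F   F   F   F   F   F   F   F   F
  2   T   T   F   T   T   F   F   F   F   F   F
  3   T   T   T   T   T   T   T   F   F   F   F
  4   T   T   T   T   T   T   T   T   T   T   T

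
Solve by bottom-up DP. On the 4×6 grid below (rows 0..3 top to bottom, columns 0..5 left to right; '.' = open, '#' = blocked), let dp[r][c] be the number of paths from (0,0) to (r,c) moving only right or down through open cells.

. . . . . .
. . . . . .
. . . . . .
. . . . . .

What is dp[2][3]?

r\c   0   1   2   3   4   5
  0   1   1   1   1   1   1
  1   1   2   3   4   5   6
  2   1   3   6  10  15  21
  3   1   4  10  20  35  56

10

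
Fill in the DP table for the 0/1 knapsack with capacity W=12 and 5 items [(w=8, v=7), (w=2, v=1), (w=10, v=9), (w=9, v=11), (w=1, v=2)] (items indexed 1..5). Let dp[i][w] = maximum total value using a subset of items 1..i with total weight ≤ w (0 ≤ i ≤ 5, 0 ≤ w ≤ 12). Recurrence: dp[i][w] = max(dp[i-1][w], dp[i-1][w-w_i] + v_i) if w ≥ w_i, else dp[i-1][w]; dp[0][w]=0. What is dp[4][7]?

i\w   0   1   2   3   4   5   6   7   8   9  10  11  12
  0   0   0   0   0   0   0   0   0   0   0   0   0   0
  1   0   0   0   0   0   0   0   0   7   7   7   7   7
  2   0   0   1   1   1   1   1   1   7   7   8   8   8
  3   0   0   1   1   1   1   1   1   7   7   9   9  10
  4   0   0   1   1   1   1   1   1   7  11  11  12  12
  5   0   2   2   3   3   3   3   3   7  11  13  13  14

1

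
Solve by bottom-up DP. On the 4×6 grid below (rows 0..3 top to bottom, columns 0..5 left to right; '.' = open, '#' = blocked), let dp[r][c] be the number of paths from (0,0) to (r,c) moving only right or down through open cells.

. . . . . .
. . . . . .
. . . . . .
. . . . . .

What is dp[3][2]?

10

r\c   0   1   2   3   4   5
  0   1   1   1   1   1   1
  1   1   2   3   4   5   6
  2   1   3   6  10  15  21
  3   1   4  10  20  35  56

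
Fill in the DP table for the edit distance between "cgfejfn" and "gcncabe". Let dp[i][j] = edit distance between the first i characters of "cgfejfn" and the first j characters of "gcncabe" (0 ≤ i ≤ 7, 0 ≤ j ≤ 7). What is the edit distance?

7

   ''  g  c  n  c  a  b  e
''  0  1  2  3  4  5  6  7
 c  1  1  1  2  3  4  5  6
 g  2  1  2  2  3  4  5  6
 f  3  2  2  3  3  4  5  6
 e  4  3  3  3  4  4  5  5
 j  5  4  4  4  4  5  5  6
 f  6  5  5  5  5  5  6  6
 n  7  6  6  5  6  6  6  7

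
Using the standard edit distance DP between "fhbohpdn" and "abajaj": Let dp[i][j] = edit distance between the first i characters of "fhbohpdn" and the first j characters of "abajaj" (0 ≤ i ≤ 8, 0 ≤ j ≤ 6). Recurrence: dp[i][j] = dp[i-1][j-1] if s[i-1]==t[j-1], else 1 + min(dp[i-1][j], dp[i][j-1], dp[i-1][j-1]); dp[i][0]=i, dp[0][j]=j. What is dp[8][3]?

   ''  a  b  a  j  a  j
''  0  1  2  3  4  5  6
 f  1  1  2  3  4  5  6
 h  2  2  2  3  4  5  6
 b  3  3  2  3  4  5  6
 o  4  4  3  3  4  5  6
 h  5  5  4  4  4  5  6
 p  6  6  5  5  5  5  6
 d  7  7  6  6  6  6  6
 n  8  8  7  7  7  7  7

7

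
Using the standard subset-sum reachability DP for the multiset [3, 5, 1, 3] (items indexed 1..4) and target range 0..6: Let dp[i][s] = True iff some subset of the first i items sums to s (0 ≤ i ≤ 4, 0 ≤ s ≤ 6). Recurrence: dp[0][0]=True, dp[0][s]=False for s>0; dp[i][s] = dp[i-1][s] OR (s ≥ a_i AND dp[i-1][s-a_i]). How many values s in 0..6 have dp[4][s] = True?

i\s   0   1   2   3   4   5   6
  0   T   F   F   F   F   F   F
  1   T   F   F   T   F   F   F
  2   T   F   F   T   F   T   F
  3   T   T   F   T   T   T   T
  4   T   T   F   T   T   T   T

6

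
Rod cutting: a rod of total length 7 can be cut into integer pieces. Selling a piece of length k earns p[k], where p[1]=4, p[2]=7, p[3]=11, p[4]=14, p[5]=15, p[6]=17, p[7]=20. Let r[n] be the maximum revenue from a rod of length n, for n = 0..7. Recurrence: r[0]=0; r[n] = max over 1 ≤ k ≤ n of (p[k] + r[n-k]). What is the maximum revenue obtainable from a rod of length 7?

   n    0    1    2    3    4    5    6    7
r[n]    0    4    8   12   16   20   24   28

28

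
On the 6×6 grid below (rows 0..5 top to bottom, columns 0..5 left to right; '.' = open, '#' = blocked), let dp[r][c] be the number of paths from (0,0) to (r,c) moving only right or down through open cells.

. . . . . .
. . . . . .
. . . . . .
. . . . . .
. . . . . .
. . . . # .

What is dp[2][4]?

r\c   0   1   2   3   4   5
  0   1   1   1   1   1   1
  1   1   2   3   4   5   6
  2   1   3   6  10  15  21
  3   1   4  10  20  35  56
  4   1   5  15  35  70 126
  5   1   6  21  56   0 126

15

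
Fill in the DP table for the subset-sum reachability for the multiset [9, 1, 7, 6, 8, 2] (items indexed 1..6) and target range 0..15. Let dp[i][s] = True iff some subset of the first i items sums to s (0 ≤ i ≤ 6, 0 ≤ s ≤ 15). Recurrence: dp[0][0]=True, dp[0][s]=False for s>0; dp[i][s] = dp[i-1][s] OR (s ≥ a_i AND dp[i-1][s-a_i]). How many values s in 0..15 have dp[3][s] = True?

6

i\s   0   1   2   3   4   5   6   7   8   9  10  11  12  13  14  15
  0   T   F   F   F   F   F   F   F   F   F   F   F   F   F   F   F
  1   T   F   F   F   F   F   F   F   F   T   F   F   F   F   F   F
  2   T   T   F   F   F   F   F   F   F   T   T   F   F   F   F   F
  3   T   T   F   F   F   F   F   T   T   T   T   F   F   F   F   F
  4   T   T   F   F   F   F   T   T   T   T   T   F   F   T   T   T
  5   T   T   F   F   F   F   T   T   T   T   T   F   F   T   T   T
  6   T   T   T   T   F   F   T   T   T   T   T   T   T   T   T   T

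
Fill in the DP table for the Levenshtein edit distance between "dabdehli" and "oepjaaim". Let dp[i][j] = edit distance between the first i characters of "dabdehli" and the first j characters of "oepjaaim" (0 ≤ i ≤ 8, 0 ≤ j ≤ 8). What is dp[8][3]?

7

   ''  o  e  p  j  a  a  i  m
''  0  1  2  3  4  5  6  7  8
 d  1  1  2  3  4  5  6  7  8
 a  2  2  2  3  4  4  5  6  7
 b  3  3  3  3  4  5  5  6  7
 d  4  4  4  4  4  5  6  6  7
 e  5  5  4  5  5  5  6  7  7
 h  6  6  5  5  6  6  6  7  8
 l  7  7  6  6  6  7  7  7  8
 i  8  8  7  7  7  7  8  7  8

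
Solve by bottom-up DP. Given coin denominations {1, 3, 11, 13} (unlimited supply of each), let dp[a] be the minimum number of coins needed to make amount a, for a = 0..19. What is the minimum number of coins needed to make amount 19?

 a  0  1  2  3  4  5  6  7  8  9 10 11 12 13 14 15 16 17 18 19
dp  0  1  2  1  2  3  2  3  4  3  4  1  2  1  2  3  2  3  4  3

3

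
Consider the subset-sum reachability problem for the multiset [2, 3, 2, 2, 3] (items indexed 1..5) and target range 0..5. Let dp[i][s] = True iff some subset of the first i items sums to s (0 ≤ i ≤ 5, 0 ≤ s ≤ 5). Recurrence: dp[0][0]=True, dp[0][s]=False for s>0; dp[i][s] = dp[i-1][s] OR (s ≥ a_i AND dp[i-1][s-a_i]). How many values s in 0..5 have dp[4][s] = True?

i\s   0   1   2   3   4   5
  0   T   F   F   F   F   F
  1   T   F   T   F   F   F
  2   T   F   T   T   F   T
  3   T   F   T   T   T   T
  4   T   F   T   T   T   T
  5   T   F   T   T   T   T

5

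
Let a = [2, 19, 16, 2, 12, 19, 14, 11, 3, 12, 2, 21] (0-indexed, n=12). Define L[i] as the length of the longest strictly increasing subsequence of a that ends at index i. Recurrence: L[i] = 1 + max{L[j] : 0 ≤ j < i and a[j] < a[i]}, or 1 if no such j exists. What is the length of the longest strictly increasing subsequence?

4

   i    0    1    2    3    4    5    6    7    8    9   10   11
a[i]    2   19   16    2   12   19   14   11    3   12    2   21
L[i]    1    2    2    1    2    3    3    2    2    3    1    4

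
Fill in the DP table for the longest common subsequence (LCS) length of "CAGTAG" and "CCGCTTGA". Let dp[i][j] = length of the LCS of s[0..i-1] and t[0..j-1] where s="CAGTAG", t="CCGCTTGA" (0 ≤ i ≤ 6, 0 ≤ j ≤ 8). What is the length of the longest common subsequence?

   ''  C  C  G  C  T  T  G  A
''  0  0  0  0  0  0  0  0  0
 C  0  1  1  1  1  1  1  1  1
 A  0  1  1  1  1  1  1  1  2
 G  0  1  1  2  2  2  2  2  2
 T  0  1  1  2  2  3  3  3  3
 A  0  1  1  2  2  3  3  3  4
 G  0  1  1  2  2  3  3  4  4

4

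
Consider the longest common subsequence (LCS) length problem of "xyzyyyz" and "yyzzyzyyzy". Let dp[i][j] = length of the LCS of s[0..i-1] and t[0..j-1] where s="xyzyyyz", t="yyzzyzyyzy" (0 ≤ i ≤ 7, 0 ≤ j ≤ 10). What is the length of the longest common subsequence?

   ''  y  y  z  z  y  z  y  y  z  y
''  0  0  0  0  0  0  0  0  0  0  0
 x  0  0  0  0  0  0  0  0  0  0  0
 y  0  1  1  1  1  1  1  1  1  1  1
 z  0  1  1  2  2  2  2  2  2  2  2
 y  0  1  2  2  2  3  3  3  3  3  3
 y  0  1  2  2  2  3  3  4  4  4  4
 y  0  1  2  2  2  3  3  4  5  5  5
 z  0  1  2  3  3  3  4  4  5  6  6

6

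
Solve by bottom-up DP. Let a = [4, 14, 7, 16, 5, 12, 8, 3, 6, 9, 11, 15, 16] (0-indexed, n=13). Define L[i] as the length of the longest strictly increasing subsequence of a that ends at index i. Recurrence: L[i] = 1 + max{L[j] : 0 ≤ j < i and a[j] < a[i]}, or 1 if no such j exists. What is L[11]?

   i    0    1    2    3    4    5    6    7    8    9   10   11   12
a[i]    4   14    7   16    5   12    8    3    6    9   11   15   16
L[i]    1    2    2    3    2    3    3    1    3    4    5    6    7

6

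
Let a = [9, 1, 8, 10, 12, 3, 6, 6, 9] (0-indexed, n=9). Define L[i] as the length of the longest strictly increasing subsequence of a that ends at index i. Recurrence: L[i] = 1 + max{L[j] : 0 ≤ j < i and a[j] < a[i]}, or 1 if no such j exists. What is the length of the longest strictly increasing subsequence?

4

   i    0    1    2    3    4    5    6    7    8
a[i]    9    1    8   10   12    3    6    6    9
L[i]    1    1    2    3    4    2    3    3    4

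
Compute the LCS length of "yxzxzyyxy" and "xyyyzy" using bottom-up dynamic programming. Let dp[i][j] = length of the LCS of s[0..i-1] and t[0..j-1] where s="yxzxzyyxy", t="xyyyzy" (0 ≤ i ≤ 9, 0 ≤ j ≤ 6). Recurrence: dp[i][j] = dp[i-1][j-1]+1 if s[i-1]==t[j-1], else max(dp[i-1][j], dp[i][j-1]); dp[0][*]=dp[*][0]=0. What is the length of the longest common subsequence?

   ''  x  y  y  y  z  y
''  0  0  0  0  0  0  0
 y  0  0  1  1  1  1  1
 x  0  1  1  1  1  1  1
 z  0  1  1  1  1  2  2
 x  0  1  1  1  1  2  2
 z  0  1  1  1  1  2  2
 y  0  1  2  2  2  2  3
 y  0  1  2  3  3  3  3
 x  0  1  2  3  3  3  3
 y  0  1  2  3  4  4  4

4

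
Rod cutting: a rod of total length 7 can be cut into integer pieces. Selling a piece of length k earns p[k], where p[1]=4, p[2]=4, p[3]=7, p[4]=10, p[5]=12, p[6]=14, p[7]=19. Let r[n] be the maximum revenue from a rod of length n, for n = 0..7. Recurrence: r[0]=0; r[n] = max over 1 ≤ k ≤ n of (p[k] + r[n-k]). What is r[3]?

   n    0    1    2    3    4    5    6    7
r[n]    0    4    8   12   16   20   24   28

12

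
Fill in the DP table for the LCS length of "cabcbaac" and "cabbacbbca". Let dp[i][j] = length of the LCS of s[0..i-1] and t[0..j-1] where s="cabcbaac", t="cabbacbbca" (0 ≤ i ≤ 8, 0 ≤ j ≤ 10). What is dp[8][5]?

   ''  c  a  b  b  a  c  b  b  c  a
''  0  0  0  0  0  0  0  0  0  0  0
 c  0  1  1  1  1  1  1  1  1  1  1
 a  0  1  2  2  2  2  2  2  2  2  2
 b  0  1  2  3  3  3  3  3  3  3  3
 c  0  1  2  3  3  3  4  4  4  4  4
 b  0  1  2  3  4  4  4  5  5  5  5
 a  0  1  2  3  4  5  5  5  5  5  6
 a  0  1  2  3  4  5  5  5  5  5  6
 c  0  1  2  3  4  5  6  6  6  6  6

5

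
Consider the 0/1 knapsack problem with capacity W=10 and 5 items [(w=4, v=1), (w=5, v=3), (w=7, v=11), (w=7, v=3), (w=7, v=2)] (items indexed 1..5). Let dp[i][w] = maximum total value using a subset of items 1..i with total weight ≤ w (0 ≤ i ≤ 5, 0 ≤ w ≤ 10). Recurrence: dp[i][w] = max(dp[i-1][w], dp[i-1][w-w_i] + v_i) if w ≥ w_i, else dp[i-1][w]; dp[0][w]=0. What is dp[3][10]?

11

i\w   0   1   2   3   4   5   6   7   8   9  10
  0   0   0   0   0   0   0   0   0   0   0   0
  1   0   0   0   0   1   1   1   1   1   1   1
  2   0   0   0   0   1   3   3   3   3   4   4
  3   0   0   0   0   1   3   3  11  11  11  11
  4   0   0   0   0   1   3   3  11  11  11  11
  5   0   0   0   0   1   3   3  11  11  11  11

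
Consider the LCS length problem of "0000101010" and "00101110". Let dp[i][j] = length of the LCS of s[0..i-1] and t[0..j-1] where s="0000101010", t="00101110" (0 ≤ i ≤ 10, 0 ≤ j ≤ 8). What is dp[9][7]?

   ''  0  0  1  0  1  1  1  0
''  0  0  0  0  0  0  0  0  0
 0  0  1  1  1  1  1  1  1  1
 0  0  1  2  2  2  2  2  2  2
 0  0  1  2  2  3  3  3  3  3
 0  0  1  2  2  3  3  3  3  4
 1  0  1  2  3  3  4  4  4  4
 0  0  1  2  3  4  4  4  4  5
 1  0  1  2  3  4  5  5  5  5
 0  0  1  2  3  4  5  5  5  6
 1  0  1  2  3  4  5  6  6  6
 0  0  1  2  3  4  5  6  6  7

6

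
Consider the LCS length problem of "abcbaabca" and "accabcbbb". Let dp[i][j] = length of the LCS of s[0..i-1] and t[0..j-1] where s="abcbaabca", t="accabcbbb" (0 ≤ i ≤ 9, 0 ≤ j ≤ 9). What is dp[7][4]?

3

   ''  a  c  c  a  b  c  b  b  b
''  0  0  0  0  0  0  0  0  0  0
 a  0  1  1  1  1  1  1  1  1  1
 b  0  1  1  1  1  2  2  2  2  2
 c  0  1  2  2  2  2  3  3  3  3
 b  0  1  2  2  2  3  3  4  4  4
 a  0  1  2  2  3  3  3  4  4  4
 a  0  1  2  2  3  3  3  4  4  4
 b  0  1  2  2  3  4  4  4  5  5
 c  0  1  2  3  3  4  5  5  5  5
 a  0  1  2  3  4  4  5  5  5  5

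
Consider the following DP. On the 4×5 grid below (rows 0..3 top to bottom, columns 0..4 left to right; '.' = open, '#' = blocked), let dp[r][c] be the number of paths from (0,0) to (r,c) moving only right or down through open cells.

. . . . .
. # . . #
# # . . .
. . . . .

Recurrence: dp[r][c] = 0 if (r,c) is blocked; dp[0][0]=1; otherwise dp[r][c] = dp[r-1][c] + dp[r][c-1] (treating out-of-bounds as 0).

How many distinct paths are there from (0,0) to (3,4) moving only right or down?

r\c   0   1   2   3   4
  0   1   1   1   1   1
  1   1   0   1   2   0
  2   0   0   1   3   3
  3   0   0   1   4   7

7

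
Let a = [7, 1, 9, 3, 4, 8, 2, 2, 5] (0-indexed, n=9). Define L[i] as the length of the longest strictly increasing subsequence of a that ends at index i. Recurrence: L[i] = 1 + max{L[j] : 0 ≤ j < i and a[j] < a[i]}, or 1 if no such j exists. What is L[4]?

   i    0    1    2    3    4    5    6    7    8
a[i]    7    1    9    3    4    8    2    2    5
L[i]    1    1    2    2    3    4    2    2    4

3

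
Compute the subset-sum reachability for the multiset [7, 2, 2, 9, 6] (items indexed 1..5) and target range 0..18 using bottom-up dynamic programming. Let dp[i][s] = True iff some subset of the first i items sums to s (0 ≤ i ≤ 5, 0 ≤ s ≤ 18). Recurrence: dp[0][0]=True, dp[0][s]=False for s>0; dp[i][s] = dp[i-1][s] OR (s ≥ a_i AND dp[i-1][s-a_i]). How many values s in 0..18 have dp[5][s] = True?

14

i\s   0   1   2   3   4   5   6   7   8   9  10  11  12  13  14  15  16  17  18
  0   T   F   F   F   F   F   F   F   F   F   F   F   F   F   F   F   F   F   F
  1   T   F   F   F   F   F   F   T   F   F   F   F   F   F   F   F   F   F   F
  2   T   F   T   F   F   F   F   T   F   T   F   F   F   F   F   F   F   F   F
  3   T   F   T   F   T   F   F   T   F   T   F   T   F   F   F   F   F   F   F
  4   T   F   T   F   T   F   F   T   F   T   F   T   F   T   F   F   T   F   T
  5   T   F   T   F   T   F   T   T   T   T   T   T   F   T   F   T   T   T   T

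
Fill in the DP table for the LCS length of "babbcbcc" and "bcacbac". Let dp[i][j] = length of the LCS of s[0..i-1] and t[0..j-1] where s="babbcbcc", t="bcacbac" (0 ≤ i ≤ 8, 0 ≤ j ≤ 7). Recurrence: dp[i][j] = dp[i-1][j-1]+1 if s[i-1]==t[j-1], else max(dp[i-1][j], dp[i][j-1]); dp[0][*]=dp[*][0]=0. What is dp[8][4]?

3

   ''  b  c  a  c  b  a  c
''  0  0  0  0  0  0  0  0
 b  0  1  1  1  1  1  1  1
 a  0  1  1  2  2  2  2  2
 b  0  1  1  2  2  3  3  3
 b  0  1  1  2  2  3  3  3
 c  0  1  2  2  3  3  3  4
 b  0  1  2  2  3  4  4  4
 c  0  1  2  2  3  4  4  5
 c  0  1  2  2  3  4  4  5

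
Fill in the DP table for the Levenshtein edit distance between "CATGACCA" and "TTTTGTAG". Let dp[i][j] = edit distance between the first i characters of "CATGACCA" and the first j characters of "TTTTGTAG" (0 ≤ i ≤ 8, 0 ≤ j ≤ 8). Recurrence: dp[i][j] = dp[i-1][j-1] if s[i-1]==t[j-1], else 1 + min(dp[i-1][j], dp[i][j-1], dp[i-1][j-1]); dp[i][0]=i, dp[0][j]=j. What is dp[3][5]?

   ''  T  T  T  T  G  T  A  G
''  0  1  2  3  4  5  6  7  8
 C  1  1  2  3  4  5  6  7  8
 A  2  2  2  3  4  5  6  6  7
 T  3  2  2  2  3  4  5  6  7
 G  4  3  3  3  3  3  4  5  6
 A  5  4  4  4  4  4  4  4  5
 C  6  5  5  5  5  5  5  5  5
 C  7  6  6  6  6  6  6  6  6
 A  8  7  7  7  7  7  7  6  7

4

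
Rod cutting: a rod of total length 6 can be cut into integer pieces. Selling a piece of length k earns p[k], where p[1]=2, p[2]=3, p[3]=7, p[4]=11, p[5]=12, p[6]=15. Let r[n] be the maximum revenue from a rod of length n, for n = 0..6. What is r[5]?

   n    0    1    2    3    4    5    6
r[n]    0    2    4    7   11   13   15

13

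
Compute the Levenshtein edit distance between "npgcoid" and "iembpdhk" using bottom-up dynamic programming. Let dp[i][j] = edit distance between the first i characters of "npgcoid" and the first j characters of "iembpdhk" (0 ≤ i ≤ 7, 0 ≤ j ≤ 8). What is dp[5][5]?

5

   ''  i  e  m  b  p  d  h  k
''  0  1  2  3  4  5  6  7  8
 n  1  1  2  3  4  5  6  7  8
 p  2  2  2  3  4  4  5  6  7
 g  3  3  3  3  4  5  5  6  7
 c  4  4  4  4  4  5  6  6  7
 o  5  5  5  5  5  5  6  7  7
 i  6  5  6  6  6  6  6  7  8
 d  7  6  6  7  7  7  6  7  8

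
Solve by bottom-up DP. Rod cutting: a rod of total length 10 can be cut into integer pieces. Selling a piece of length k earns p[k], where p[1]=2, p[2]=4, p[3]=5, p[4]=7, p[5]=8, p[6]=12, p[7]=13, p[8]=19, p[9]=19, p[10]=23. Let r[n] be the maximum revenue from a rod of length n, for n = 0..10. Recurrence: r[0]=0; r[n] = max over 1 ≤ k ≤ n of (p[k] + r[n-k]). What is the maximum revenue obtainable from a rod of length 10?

   n    0    1    2    3    4    5    6    7    8    9   10
r[n]    0    2    4    6    8   10   12   14   19   21   23

23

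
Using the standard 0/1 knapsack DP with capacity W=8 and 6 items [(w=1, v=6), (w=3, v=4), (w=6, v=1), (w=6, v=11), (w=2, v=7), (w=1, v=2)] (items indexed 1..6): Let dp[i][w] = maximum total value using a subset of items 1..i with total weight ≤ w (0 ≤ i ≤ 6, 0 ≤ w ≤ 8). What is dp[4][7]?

17

i\w   0   1   2   3   4   5   6   7   8
  0   0   0   0   0   0   0   0   0   0
  1   0   6   6   6   6   6   6   6   6
  2   0   6   6   6  10  10  10  10  10
  3   0   6   6   6  10  10  10  10  10
  4   0   6   6   6  10  10  11  17  17
  5   0   6   7  13  13  13  17  17  18
  6   0   6   8  13  15  15  17  19  19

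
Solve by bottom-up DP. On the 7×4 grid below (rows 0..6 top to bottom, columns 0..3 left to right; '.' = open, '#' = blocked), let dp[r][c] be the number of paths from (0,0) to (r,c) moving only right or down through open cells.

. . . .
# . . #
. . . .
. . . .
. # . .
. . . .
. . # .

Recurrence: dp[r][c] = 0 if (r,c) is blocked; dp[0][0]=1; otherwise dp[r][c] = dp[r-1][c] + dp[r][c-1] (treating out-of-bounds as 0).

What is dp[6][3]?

15

r\c   0   1   2   3
  0   1   1   1   1
  1   0   1   2   0
  2   0   1   3   3
  3   0   1   4   7
  4   0   0   4  11
  5   0   0   4  15
  6   0   0   0  15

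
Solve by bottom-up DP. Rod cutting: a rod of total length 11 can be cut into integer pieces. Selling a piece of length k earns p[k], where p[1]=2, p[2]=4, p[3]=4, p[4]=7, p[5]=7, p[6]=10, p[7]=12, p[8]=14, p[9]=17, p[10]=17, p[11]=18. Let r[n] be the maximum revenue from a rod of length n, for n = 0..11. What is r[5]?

   n    0    1    2    3    4    5    6    7    8    9   10   11
r[n]    0    2    4    6    8   10   12   14   16   18   20   22

10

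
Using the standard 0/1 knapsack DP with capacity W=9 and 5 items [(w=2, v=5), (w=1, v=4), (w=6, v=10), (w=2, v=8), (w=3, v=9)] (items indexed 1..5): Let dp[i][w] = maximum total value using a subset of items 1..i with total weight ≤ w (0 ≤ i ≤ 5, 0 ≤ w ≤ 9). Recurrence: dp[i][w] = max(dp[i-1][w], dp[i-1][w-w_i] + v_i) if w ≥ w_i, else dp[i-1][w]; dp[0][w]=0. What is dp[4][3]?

i\w   0   1   2   3   4   5   6   7   8   9
  0   0   0   0   0   0   0   0   0   0   0
  1   0   0   5   5   5   5   5   5   5   5
  2   0   4   5   9   9   9   9   9   9   9
  3   0   4   5   9   9   9  10  14  15  19
  4   0   4   8  12  13  17  17  17  18  22
  5   0   4   8  12  13  17  21  22  26  26

12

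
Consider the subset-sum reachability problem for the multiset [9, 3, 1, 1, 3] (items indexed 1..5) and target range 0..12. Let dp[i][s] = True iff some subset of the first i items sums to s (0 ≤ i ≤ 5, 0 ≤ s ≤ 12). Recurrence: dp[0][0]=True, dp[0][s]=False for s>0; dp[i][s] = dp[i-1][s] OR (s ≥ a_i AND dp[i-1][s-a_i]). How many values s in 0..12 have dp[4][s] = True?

10

i\s   0   1   2   3   4   5   6   7   8   9  10  11  12
  0   T   F   F   F   F   F   F   F   F   F   F   F   F
  1   T   F   F   F   F   F   F   F   F   T   F   F   F
  2   T   F   F   T   F   F   F   F   F   T   F   F   T
  3   T   T   F   T   T   F   F   F   F   T   T   F   T
  4   T   T   T   T   T   T   F   F   F   T   T   T   T
  5   T   T   T   T   T   T   T   T   T   T   T   T   T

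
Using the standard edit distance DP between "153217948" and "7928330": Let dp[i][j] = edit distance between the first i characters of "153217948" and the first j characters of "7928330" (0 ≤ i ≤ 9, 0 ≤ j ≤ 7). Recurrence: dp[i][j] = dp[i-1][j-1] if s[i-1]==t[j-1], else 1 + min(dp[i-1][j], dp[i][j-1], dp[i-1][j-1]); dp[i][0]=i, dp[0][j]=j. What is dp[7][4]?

   ''  7  9  2  8  3  3  0
''  0  1  2  3  4  5  6  7
 1  1  1  2  3  4  5  6  7
 5  2  2  2  3  4  5  6  7
 3  3  3  3  3  4  4  5  6
 2  4  4  4  3  4  5  5  6
 1  5  5  5  4  4  5  6  6
 7  6  5  6  5  5  5  6  7
 9  7  6  5  6  6  6  6  7
 4  8  7  6  6  7  7  7  7
 8  9  8  7  7  6  7  8  8

6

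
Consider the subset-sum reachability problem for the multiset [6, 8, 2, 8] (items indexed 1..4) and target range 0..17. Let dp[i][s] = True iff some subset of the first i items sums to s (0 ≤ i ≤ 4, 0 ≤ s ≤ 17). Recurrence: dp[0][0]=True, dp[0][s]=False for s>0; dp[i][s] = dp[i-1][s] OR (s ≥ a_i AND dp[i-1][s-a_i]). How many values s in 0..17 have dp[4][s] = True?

7

i\s   0   1   2   3   4   5   6   7   8   9  10  11  12  13  14  15  16  17
  0   T   F   F   F   F   F   F   F   F   F   F   F   F   F   F   F   F   F
  1   T   F   F   F   F   F   T   F   F   F   F   F   F   F   F   F   F   F
  2   T   F   F   F   F   F   T   F   T   F   F   F   F   F   T   F   F   F
  3   T   F   T   F   F   F   T   F   T   F   T   F   F   F   T   F   T   F
  4   T   F   T   F   F   F   T   F   T   F   T   F   F   F   T   F   T   F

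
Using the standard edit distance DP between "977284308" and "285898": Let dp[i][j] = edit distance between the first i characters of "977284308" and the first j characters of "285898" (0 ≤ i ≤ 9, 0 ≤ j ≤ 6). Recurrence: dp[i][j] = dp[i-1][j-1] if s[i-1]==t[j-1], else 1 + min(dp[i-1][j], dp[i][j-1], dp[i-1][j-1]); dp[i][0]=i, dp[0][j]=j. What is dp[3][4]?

   ''  2  8  5  8  9  8
''  0  1  2  3  4  5  6
 9  1  1  2  3  4  4  5
 7  2  2  2  3  4  5  5
 7  3  3  3  3  4  5  6
 2  4  3  4  4  4  5  6
 8  5  4  3  4  4  5  5
 4  6  5  4  4  5  5  6
 3  7  6  5  5  5  6  6
 0  8  7  6  6  6  6  7
 8  9  8  7  7  6  7  6

4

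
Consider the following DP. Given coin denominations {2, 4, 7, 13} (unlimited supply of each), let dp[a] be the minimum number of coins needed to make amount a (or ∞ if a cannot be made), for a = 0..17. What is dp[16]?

 a  0  1  2  3  4  5  6  7  8  9 10 11 12 13 14 15 16 17
dp  0  -  1  -  1  -  2  1  2  2  3  2  3  1  2  2  3  2
(- denotes ∞ / unreachable)

3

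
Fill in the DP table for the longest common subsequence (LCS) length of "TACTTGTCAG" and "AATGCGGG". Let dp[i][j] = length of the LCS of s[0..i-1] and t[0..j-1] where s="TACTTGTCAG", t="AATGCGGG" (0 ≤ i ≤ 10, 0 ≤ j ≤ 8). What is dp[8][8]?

4

   ''  A  A  T  G  C  G  G  G
''  0  0  0  0  0  0  0  0  0
 T  0  0  0  1  1  1  1  1  1
 A  0  1  1  1  1  1  1  1  1
 C  0  1  1  1  1  2  2  2  2
 T  0  1  1  2  2  2  2  2  2
 T  0  1  1  2  2  2  2  2  2
 G  0  1  1  2  3  3  3  3  3
 T  0  1  1  2  3  3  3  3  3
 C  0  1  1  2  3  4  4  4  4
 A  0  1  2  2  3  4  4  4  4
 G  0  1  2  2  3  4  5  5  5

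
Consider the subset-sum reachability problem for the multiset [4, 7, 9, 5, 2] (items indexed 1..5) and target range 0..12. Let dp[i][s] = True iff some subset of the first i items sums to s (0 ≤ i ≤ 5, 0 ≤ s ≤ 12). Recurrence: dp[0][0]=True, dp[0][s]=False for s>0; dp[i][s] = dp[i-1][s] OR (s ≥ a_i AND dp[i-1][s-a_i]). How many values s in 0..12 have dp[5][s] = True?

i\s   0   1   2   3   4   5   6   7   8   9  10  11  12
  0   T   F   F   F   F   F   F   F   F   F   F   F   F
  1   T   F   F   F   T   F   F   F   F   F   F   F   F
  2   T   F   F   F   T   F   F   T   F   F   F   T   F
  3   T   F   F   F   T   F   F   T   F   T   F   T   F
  4   T   F   F   F   T   T   F   T   F   T   F   T   T
  5   T   F   T   F   T   T   T   T   F   T   F   T   T

9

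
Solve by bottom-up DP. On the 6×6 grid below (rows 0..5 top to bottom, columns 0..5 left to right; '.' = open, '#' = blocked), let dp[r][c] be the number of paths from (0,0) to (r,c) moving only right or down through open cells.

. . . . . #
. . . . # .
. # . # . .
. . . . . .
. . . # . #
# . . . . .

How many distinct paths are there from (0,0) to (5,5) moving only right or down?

r\c   0   1   2   3   4   5
  0   1   1   1   1   1   0
  1   1   2   3   4   0   0
  2   1   0   3   0   0   0
  3   1   1   4   4   4   4
  4   1   2   6   0   4   0
  5   0   2   8   8  12  12

12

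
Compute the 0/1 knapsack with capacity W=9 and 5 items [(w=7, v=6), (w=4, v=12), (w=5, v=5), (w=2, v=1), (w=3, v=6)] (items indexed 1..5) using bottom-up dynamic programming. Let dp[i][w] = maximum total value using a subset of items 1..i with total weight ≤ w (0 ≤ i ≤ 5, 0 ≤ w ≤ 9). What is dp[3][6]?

12

i\w   0   1   2   3   4   5   6   7   8   9
  0   0   0   0   0   0   0   0   0   0   0
  1   0   0   0   0   0   0   0   6   6   6
  2   0   0   0   0  12  12  12  12  12  12
  3   0   0   0   0  12  12  12  12  12  17
  4   0   0   1   1  12  12  13  13  13  17
  5   0   0   1   6  12  12  13  18  18  19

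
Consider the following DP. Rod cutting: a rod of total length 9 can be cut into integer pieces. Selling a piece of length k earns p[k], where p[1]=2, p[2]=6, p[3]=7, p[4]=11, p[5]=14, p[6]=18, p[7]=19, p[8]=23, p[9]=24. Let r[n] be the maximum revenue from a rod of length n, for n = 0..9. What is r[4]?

12

   n    0    1    2    3    4    5    6    7    8    9
r[n]    0    2    6    8   12   14   18   20   24   26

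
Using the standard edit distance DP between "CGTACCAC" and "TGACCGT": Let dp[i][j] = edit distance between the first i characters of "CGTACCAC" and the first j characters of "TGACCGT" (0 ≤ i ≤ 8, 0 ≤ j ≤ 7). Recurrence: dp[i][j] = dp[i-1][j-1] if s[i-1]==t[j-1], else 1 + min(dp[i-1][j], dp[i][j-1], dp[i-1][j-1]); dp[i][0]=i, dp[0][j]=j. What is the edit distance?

   ''  T  G  A  C  C  G  T
''  0  1  2  3  4  5  6  7
 C  1  1  2  3  3  4  5  6
 G  2  2  1  2  3  4  4  5
 T  3  2  2  2  3  4  5  4
 A  4  3  3  2  3  4  5  5
 C  5  4  4  3  2  3  4  5
 C  6  5  5  4  3  2  3  4
 A  7  6  6  5  4  3  3  4
 C  8  7  7  6  5  4  4  4

4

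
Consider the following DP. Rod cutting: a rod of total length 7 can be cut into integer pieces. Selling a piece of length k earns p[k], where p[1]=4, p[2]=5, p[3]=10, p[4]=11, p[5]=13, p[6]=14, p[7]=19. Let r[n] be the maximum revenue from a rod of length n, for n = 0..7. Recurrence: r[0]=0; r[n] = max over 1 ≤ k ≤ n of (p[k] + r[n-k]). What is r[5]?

20

   n    0    1    2    3    4    5    6    7
r[n]    0    4    8   12   16   20   24   28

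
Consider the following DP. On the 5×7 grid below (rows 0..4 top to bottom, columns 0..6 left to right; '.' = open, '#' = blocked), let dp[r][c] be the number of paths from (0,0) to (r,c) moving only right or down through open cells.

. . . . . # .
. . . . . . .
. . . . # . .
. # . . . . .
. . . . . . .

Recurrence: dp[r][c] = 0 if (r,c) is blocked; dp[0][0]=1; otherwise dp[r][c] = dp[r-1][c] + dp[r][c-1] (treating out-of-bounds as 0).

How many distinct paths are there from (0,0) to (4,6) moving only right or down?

91

r\c   0   1   2   3   4   5   6
  0   1   1   1   1   1   0   0
  1   1   2   3   4   5   5   5
  2   1   3   6  10   0   5  10
  3   1   0   6  16  16  21  31
  4   1   1   7  23  39  60  91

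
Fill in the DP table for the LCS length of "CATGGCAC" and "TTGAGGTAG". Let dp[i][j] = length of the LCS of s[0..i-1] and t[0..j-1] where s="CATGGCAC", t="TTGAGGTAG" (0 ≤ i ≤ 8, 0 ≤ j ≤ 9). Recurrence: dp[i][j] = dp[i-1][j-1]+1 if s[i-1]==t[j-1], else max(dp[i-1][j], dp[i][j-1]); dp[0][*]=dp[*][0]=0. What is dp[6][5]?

3

   ''  T  T  G  A  G  G  T  A  G
''  0  0  0  0  0  0  0  0  0  0
 C  0  0  0  0  0  0  0  0  0  0
 A  0  0  0  0  1  1  1  1  1  1
 T  0  1  1  1  1  1  1  2  2  2
 G  0  1  1  2  2  2  2  2  2  3
 G  0  1  1  2  2  3  3  3  3  3
 C  0  1  1  2  2  3  3  3  3  3
 A  0  1  1  2  3  3  3  3  4  4
 C  0  1  1  2  3  3  3  3  4  4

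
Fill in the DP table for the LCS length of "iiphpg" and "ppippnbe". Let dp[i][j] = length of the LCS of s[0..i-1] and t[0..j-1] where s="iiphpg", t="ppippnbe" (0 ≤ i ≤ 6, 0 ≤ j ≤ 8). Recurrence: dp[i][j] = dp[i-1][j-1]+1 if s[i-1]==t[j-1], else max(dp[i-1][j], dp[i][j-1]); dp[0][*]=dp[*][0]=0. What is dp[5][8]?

3

   ''  p  p  i  p  p  n  b  e
''  0  0  0  0  0  0  0  0  0
 i  0  0  0  1  1  1  1  1  1
 i  0  0  0  1  1  1  1  1  1
 p  0  1  1  1  2  2  2  2  2
 h  0  1  1  1  2  2  2  2  2
 p  0  1  2  2  2  3  3  3  3
 g  0  1  2  2  2  3  3  3  3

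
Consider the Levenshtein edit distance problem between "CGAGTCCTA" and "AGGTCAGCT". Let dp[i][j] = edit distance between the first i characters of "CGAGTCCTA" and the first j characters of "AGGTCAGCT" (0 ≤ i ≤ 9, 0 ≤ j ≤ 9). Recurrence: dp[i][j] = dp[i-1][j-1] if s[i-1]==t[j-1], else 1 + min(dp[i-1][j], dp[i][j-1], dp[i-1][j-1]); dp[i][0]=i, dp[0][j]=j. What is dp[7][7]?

   ''  A  G  G  T  C  A  G  C  T
''  0  1  2  3  4  5  6  7  8  9
 C  1  1  2  3  4  4  5  6  7  8
 G  2  2  1  2  3  4  5  5  6  7
 A  3  2  2  2  3  4  4  5  6  7
 G  4  3  2  2  3  4  5  4  5  6
 T  5  4  3  3  2  3  4  5  5  5
 C  6  5  4  4  3  2  3  4  5  6
 C  7  6  5  5  4  3  3  4  4  5
 T  8  7  6  6  5  4  4  4  5  4
 A  9  8  7  7  6  5  4  5  5  5

4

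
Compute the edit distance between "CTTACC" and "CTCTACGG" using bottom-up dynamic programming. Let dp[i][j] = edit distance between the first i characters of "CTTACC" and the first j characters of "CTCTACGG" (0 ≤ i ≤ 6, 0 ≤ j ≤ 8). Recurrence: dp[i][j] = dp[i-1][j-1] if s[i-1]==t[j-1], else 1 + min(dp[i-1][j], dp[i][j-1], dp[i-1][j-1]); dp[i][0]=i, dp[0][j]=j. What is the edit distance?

   ''  C  T  C  T  A  C  G  G
''  0  1  2  3  4  5  6  7  8
 C  1  0  1  2  3  4  5  6  7
 T  2  1  0  1  2  3  4  5  6
 T  3  2  1  1  1  2  3  4  5
 A  4  3  2  2  2  1  2  3  4
 C  5  4  3  2  3  2  1  2  3
 C  6  5  4  3  3  3  2  2  3

3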